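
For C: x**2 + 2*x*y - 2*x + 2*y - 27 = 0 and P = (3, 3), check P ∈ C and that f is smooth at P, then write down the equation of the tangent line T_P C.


Tangent line at P: 10*x + 8*y - 54 = 0.

Step 1: f(3, 3) = 0, so P lies on C.
Step 2: partial derivatives
  f_x(x, y) = 2*x + 2*y - 2, f_y(x, y) = 2*x + 2.
  f_x(P) = 10, f_y(P) = 8 (gradient nonzero, so P is smooth).
Step 3: tangent line at P: 10·(x − 3) + 8·(y − 3) = 0.
Expanding: 10*x + 8*y - 54 = 0.


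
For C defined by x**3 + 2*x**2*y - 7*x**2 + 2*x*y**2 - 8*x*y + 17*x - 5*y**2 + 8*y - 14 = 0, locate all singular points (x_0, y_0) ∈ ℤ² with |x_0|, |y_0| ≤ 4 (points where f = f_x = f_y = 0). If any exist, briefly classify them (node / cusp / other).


Singular points: {(3, -1)}; classification: cusp.

Compute partial derivatives:
  f_x = 3*x**2 + 4*x*y - 14*x + 2*y**2 - 8*y + 17.
  f_y = 2*x**2 + 4*x*y - 8*x - 10*y + 8.
Scan x_0 ∈ {−4, ..., 4}. For each x_0, f_y(x_0, y) is a polynomial in y; find its integer roots y ∈ {−4, ..., 4}, then test f_x and f at those candidates.
  x = -4: f_y(-4, y) = 72 - 26*y; no integer root y with |y| ≤ 4.
  x = -3: f_y(-3, y) = 50 - 22*y; no integer root y with |y| ≤ 4.
  x = -2: f_y(-2, y) = 32 - 18*y; no integer root y with |y| ≤ 4.
  x = -1: f_y(-1, y) = 18 - 14*y; no integer root y with |y| ≤ 4.
  x = 0: f_y(0, y) = 8 - 10*y; no integer root y with |y| ≤ 4.
  x = 1: f_y(1, y) = 2 - 6*y; no integer root y with |y| ≤ 4.
  x = 2: f_y(2, y) = -2*y; vanishes at y ∈ {0}. (2, 0): f_x = 1 ≠ 0.
  x = 3: f_y(3, y) = 2*y + 2; vanishes at y ∈ {-1}. (3, -1): f_x = 0, f = 0 — SINGULAR.
  x = 4: f_y(4, y) = 6*y + 8; no integer root y with |y| ≤ 4.
Only singular point on the grid: (3, -1).
Classify: substitute x = 3 + u, y = -1 + v and expand: f = u**3 + 2*u**2*v + 2*u*v**2 + v**2.
No constant or linear terms (consistent with a singular point). Quadratic part: v**2. Cubic part: u**3 + 2*u**2*v + 2*u*v**2.
The quadratic part v**2 is a perfect square, so there is a single (double) tangent line v = 0, i.e. y = -1. Restricting the cubic part to that line (v = 0) leaves u**3 ≠ 0, so f is not divisible by v and the branch is v² ≈ -u**3 to lowest order — this is a cusp.
Classification: cusp.


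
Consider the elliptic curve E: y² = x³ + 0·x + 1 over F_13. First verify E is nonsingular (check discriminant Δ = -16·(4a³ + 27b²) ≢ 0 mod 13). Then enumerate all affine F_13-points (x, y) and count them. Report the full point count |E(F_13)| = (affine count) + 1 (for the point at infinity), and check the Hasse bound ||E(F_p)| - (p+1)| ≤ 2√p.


Affine points = {(0, 1), (0, 12), (2, 3), (2, 10), (4, 0), (5, 3), (5, 10), (6, 3), (6, 10), (10, 0), (12, 0)}; affine count = 11; |E(F_13)| = 12.

Discriminant check: Δ ∝ 4a³ + 27b² = 4·0³ + 27·1² = 4·0 + 27·1 ≡ 1 (mod 13). Nonzero ⇒ E is nonsingular.
For each x ∈ F_13, compute rhs = x³ + 0·x + 1 mod 13, then count y ∈ F_13 with y² ≡ rhs.
  x = 0: rhs = 1, matching y values: 1, 12 (2 points).
  x = 1: rhs = 2, matching y values: none (0 points).
  x = 2: rhs = 9, matching y values: 3, 10 (2 points).
  x = 3: rhs = 2, matching y values: none (0 points).
  x = 4: rhs = 0, matching y values: 0 (1 points).
  x = 5: rhs = 9, matching y values: 3, 10 (2 points).
  x = 6: rhs = 9, matching y values: 3, 10 (2 points).
  x = 7: rhs = 6, matching y values: none (0 points).
  x = 8: rhs = 6, matching y values: none (0 points).
  x = 9: rhs = 2, matching y values: none (0 points).
  x = 10: rhs = 0, matching y values: 0 (1 points).
  x = 11: rhs = 6, matching y values: none (0 points).
  x = 12: rhs = 0, matching y values: 0 (1 points).
Total affine count: 11.
Full point count |E(F_13)| = 11 + 1 = 12.
Hasse bound: |12 − (13+1)| = |-2| = 2 ≤ 2√13 ≈ 7.2111 ✓.


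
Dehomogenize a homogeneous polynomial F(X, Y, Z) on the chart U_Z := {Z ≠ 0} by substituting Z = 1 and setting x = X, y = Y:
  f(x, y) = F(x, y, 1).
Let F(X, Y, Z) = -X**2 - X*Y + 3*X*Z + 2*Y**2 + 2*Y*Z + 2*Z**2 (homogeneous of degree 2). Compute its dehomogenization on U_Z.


f(x, y) = -x**2 - x*y + 3*x + 2*y**2 + 2*y + 2

On U_Z we set Z = 1. Each monomial c·X^i·Y^j·Z^k in F becomes c·x^i·y^j·1^k = c·x^i·y^j.
Substituting Z = 1: F(X, Y, 1) = -x**2 - x*y + 3*x + 2*y**2 + 2*y + 2.
Note: deg(f) ≤ deg(F) = 2; strict inequality happens when F is divisible by Z (lost terms).


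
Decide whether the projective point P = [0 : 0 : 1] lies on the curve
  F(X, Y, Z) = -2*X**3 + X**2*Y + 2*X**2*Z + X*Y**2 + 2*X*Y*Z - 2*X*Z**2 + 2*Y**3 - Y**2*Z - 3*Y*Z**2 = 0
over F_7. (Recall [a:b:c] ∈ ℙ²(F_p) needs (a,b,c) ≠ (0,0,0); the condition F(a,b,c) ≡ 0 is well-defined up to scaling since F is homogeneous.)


F(0,0,1) ≡ 0 (mod 7); P is on the curve.

Evaluate F(0, 0, 1) term-by-term (mod 7).
  -2*X**3 ↦ -2·0·1·1 = 0
  X**2*Y ↦ 1·0·0·1 = 0
  2*X**2*Z ↦ 2·0·1·1 = 0
  X*Y**2 ↦ 1·0·0·1 = 0
  2*X*Y*Z ↦ 2·0·0·1 = 0
  -2*X*Z**2 ↦ -2·0·1·1 = 0
  2*Y**3 ↦ 2·1·0·1 = 0
  -Y**2*Z ↦ -1·1·0·1 = 0
  -3*Y*Z**2 ↦ -3·1·0·1 = 0
Sum: F(0, 0, 1) = (0) + (0) + (0) + (0) + (0) + (0) + (0) + (0) + (0) = 0.
Reducing mod 7: 0 ≡ 0 (mod 7).
Since F(a, b, c) ≡ 0 (mod 7), P lies on the curve.


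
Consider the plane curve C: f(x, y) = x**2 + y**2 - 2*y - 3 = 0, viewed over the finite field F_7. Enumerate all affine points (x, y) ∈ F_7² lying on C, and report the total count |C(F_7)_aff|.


Affine F_7-points: {(0, 3), (0, 6), (2, 1), (3, 4), (3, 5), (4, 4), (4, 5), (5, 1)}; count = 8.

For each of the 49 pairs (x, y) ∈ F_7², evaluate f(x, y) mod 7. Record the zeros.
  x = 0: [0↦4, 1↦3, 2↦4, 3↦0, 4↦5, 5↦5, 6↦0]  zeros at y ∈ {3, 6}
  x = 1: [0↦5, 1↦4, 2↦5, 3↦1, 4↦6, 5↦6, 6↦1]  zeros at y ∈ ∅
  x = 2: [0↦1, 1↦0, 2↦1, 3↦4, 4↦2, 5↦2, 6↦4]  zeros at y ∈ {1}
  x = 3: [0↦6, 1↦5, 2↦6, 3↦2, 4↦0, 5↦0, 6↦2]  zeros at y ∈ {4, 5}
  x = 4: [0↦6, 1↦5, 2↦6, 3↦2, 4↦0, 5↦0, 6↦2]  zeros at y ∈ {4, 5}
  x = 5: [0↦1, 1↦0, 2↦1, 3↦4, 4↦2, 5↦2, 6↦4]  zeros at y ∈ {1}
  x = 6: [0↦5, 1↦4, 2↦5, 3↦1, 4↦6, 5↦6, 6↦1]  zeros at y ∈ ∅
Collecting zeros: affine points = {(0, 3), (0, 6), (2, 1), (3, 4), (3, 5), (4, 4), (4, 5), (5, 1)}.
Total count |C(F_7)_aff| = 8.


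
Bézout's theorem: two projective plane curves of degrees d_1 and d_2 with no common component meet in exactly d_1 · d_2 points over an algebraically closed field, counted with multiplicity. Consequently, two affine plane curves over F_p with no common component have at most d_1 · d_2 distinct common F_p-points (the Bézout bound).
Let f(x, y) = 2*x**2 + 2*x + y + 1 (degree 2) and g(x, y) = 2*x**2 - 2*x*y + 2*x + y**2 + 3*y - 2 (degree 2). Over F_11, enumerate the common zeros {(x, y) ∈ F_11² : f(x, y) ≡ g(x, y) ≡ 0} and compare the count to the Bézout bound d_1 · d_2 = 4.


Common zeros: {(1, 6)}; count = 1; Bézout bound = 4.

deg(f) = 2, deg(g) = 2, so Bézout bound = 4.
Scan x ∈ F_11. For each x, list the y ∈ F_11 with f(x, y) ≡ 0 and those with g(x, y) ≡ 0 (mod 11); the common zeros in that column are the intersection.
  x = 0: f ≡ 0 at y ∈ {10}; g ≡ 0 at y ∈ ∅; common: ∅.
  x = 1: f ≡ 0 at y ∈ {6}; g ≡ 0 at y ∈ {4, 6}; common: {6}.
  x = 2: f ≡ 0 at y ∈ {9}; g ≡ 0 at y ∈ {4, 8}; common: ∅.
  x = 3: f ≡ 0 at y ∈ {8}; g ≡ 0 at y ∈ {0, 3}; common: ∅.
  x = 4: f ≡ 0 at y ∈ {3}; g ≡ 0 at y ∈ {6, 10}; common: ∅.
  x = 5: f ≡ 0 at y ∈ {5}; g ≡ 0 at y ∈ {8, 10}; common: ∅.
  x = 6: f ≡ 0 at y ∈ {3}; g ≡ 0 at y ∈ ∅; common: ∅.
  x = 7: f ≡ 0 at y ∈ {8}; g ≡ 0 at y ∈ {0}; common: ∅.
  x = 8: f ≡ 0 at y ∈ {9}; g ≡ 0 at y ∈ ∅; common: ∅.
  x = 9: f ≡ 0 at y ∈ {6}; g ≡ 0 at y ∈ ∅; common: ∅.
  x = 10: f ≡ 0 at y ∈ {10}; g ≡ 0 at y ∈ {3}; common: ∅.
Collecting: common zeros = {(1, 6)}, so the count is 1.
Comparison with the Bézout bound: 1 ≤ 4 = deg(f)·deg(g), as expected for curves with no common component (the affine F_11-count falls short of the bound because intersections may lie at infinity, over extension fields, or carry multiplicity).


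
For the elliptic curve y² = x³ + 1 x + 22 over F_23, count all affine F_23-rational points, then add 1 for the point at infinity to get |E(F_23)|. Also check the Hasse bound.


Affine points = {(1, 1), (1, 22), (2, 3), (2, 20), (3, 11), (3, 12), (7, 2), (7, 21), (8, 6), (8, 17), (9, 1), (9, 22), (13, 1), (13, 22), (15, 10), (15, 13), (19, 0), (21, 9), (21, 14)}; affine count = 19; |E(F_23)| = 20.

Discriminant check: Δ ∝ 4a³ + 27b² = 4·1³ + 27·22² = 4·1 + 27·484 ≡ 8 (mod 23). Nonzero ⇒ E is nonsingular.
For each x ∈ F_23, compute rhs = x³ + 1·x + 22 mod 23, then count y ∈ F_23 with y² ≡ rhs.
  x = 0: rhs = 22, matching y values: none (0 points).
  x = 1: rhs = 1, matching y values: 1, 22 (2 points).
  x = 2: rhs = 9, matching y values: 3, 20 (2 points).
  x = 3: rhs = 6, matching y values: 11, 12 (2 points).
  x = 4: rhs = 21, matching y values: none (0 points).
  x = 5: rhs = 14, matching y values: none (0 points).
  x = 6: rhs = 14, matching y values: none (0 points).
  x = 7: rhs = 4, matching y values: 2, 21 (2 points).
  x = 8: rhs = 13, matching y values: 6, 17 (2 points).
  x = 9: rhs = 1, matching y values: 1, 22 (2 points).
  x = 10: rhs = 20, matching y values: none (0 points).
  x = 11: rhs = 7, matching y values: none (0 points).
  x = 12: rhs = 14, matching y values: none (0 points).
  x = 13: rhs = 1, matching y values: 1, 22 (2 points).
  x = 14: rhs = 20, matching y values: none (0 points).
  x = 15: rhs = 8, matching y values: 10, 13 (2 points).
  x = 16: rhs = 17, matching y values: none (0 points).
  x = 17: rhs = 7, matching y values: none (0 points).
  x = 18: rhs = 7, matching y values: none (0 points).
  x = 19: rhs = 0, matching y values: 0 (1 points).
  x = 20: rhs = 15, matching y values: none (0 points).
  x = 21: rhs = 12, matching y values: 9, 14 (2 points).
  x = 22: rhs = 20, matching y values: none (0 points).
Total affine count: 19.
Full point count |E(F_23)| = 19 + 1 = 20.
Hasse bound: |20 − (23+1)| = |-4| = 4 ≤ 2√23 ≈ 9.5917 ✓.


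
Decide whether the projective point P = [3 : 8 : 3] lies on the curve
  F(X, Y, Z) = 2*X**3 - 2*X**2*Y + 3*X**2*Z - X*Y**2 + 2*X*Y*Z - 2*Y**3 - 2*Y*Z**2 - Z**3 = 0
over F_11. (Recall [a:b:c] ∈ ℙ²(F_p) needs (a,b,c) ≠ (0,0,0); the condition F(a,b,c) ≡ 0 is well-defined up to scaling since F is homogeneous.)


F(3,8,3) ≡ 2 (mod 11); P is NOT on the curve.

Evaluate F(3, 8, 3) term-by-term (mod 11).
  2*X**3 ↦ 2·27·1·1 = 54
  -2*X**2*Y ↦ -2·9·8·1 = -144
  3*X**2*Z ↦ 3·9·1·3 = 81
  -X*Y**2 ↦ -1·3·64·1 = -192
  2*X*Y*Z ↦ 2·3·8·3 = 144
  -2*Y**3 ↦ -2·1·512·1 = -1024
  -2*Y*Z**2 ↦ -2·1·8·9 = -144
  -Z**3 ↦ -1·1·1·27 = -27
Sum: F(3, 8, 3) = (54) + (-144) + (81) + (-192) + (144) + (-1024) + (-144) + (-27) = -1252.
Reducing mod 11: -1252 ≡ 2 (mod 11).
Since F(a, b, c) ≡ 2 ≠ 0 (mod 11), P does NOT lie on the curve.


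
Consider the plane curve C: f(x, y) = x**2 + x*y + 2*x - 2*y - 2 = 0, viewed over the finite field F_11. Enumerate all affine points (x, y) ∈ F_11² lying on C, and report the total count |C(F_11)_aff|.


Affine F_11-points: {(0, 10), (1, 1), (3, 9), (4, 0), (5, 0), (6, 5), (7, 1), (8, 9), (9, 5), (10, 10)}; count = 10.

For each of the 121 pairs (x, y) ∈ F_11², evaluate f(x, y) mod 11. Record the zeros.
  x = 0: [0↦9, 1↦7, 2↦5, 3↦3, 4↦1, 5↦10, 6↦8, 7↦6, 8↦4, 9↦2, 10↦0]  zeros at y ∈ {10}
  x = 1: [0↦1, 1↦0, 2↦10, 3↦9, 4↦8, 5↦7, 6↦6, 7↦5, 8↦4, 9↦3, 10↦2]  zeros at y ∈ {1}
  x = 2: [0↦6, 1↦6, 2↦6, 3↦6, 4↦6, 5↦6, 6↦6, 7↦6, 8↦6, 9↦6, 10↦6]  zeros at y ∈ ∅
  x = 3: [0↦2, 1↦3, 2↦4, 3↦5, 4↦6, 5↦7, 6↦8, 7↦9, 8↦10, 9↦0, 10↦1]  zeros at y ∈ {9}
  x = 4: [0↦0, 1↦2, 2↦4, 3↦6, 4↦8, 5↦10, 6↦1, 7↦3, 8↦5, 9↦7, 10↦9]  zeros at y ∈ {0}
  x = 5: [0↦0, 1↦3, 2↦6, 3↦9, 4↦1, 5↦4, 6↦7, 7↦10, 8↦2, 9↦5, 10↦8]  zeros at y ∈ {0}
  x = 6: [0↦2, 1↦6, 2↦10, 3↦3, 4↦7, 5↦0, 6↦4, 7↦8, 8↦1, 9↦5, 10↦9]  zeros at y ∈ {5}
  x = 7: [0↦6, 1↦0, 2↦5, 3↦10, 4↦4, 5↦9, 6↦3, 7↦8, 8↦2, 9↦7, 10↦1]  zeros at y ∈ {1}
  x = 8: [0↦1, 1↦7, 2↦2, 3↦8, 4↦3, 5↦9, 6↦4, 7↦10, 8↦5, 9↦0, 10↦6]  zeros at y ∈ {9}
  x = 9: [0↦9, 1↦5, 2↦1, 3↦8, 4↦4, 5↦0, 6↦7, 7↦3, 8↦10, 9↦6, 10↦2]  zeros at y ∈ {5}
  x = 10: [0↦8, 1↦5, 2↦2, 3↦10, 4↦7, 5↦4, 6↦1, 7↦9, 8↦6, 9↦3, 10↦0]  zeros at y ∈ {10}
Collecting zeros: affine points = {(0, 10), (1, 1), (3, 9), (4, 0), (5, 0), (6, 5), (7, 1), (8, 9), (9, 5), (10, 10)}.
Total count |C(F_11)_aff| = 10.


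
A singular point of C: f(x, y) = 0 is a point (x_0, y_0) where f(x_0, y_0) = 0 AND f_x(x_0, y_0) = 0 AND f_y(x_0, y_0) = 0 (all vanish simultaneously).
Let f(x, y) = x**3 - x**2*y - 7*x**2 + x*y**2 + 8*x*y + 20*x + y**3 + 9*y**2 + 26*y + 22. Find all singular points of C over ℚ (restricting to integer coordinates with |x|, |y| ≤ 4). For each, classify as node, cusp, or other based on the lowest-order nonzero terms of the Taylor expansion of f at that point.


Singular points: {(1, -3)}; classification: node.

Compute partial derivatives:
  f_x = 3*x**2 - 2*x*y - 14*x + y**2 + 8*y + 20.
  f_y = -x**2 + 2*x*y + 8*x + 3*y**2 + 18*y + 26.
Scan x_0 ∈ {−4, ..., 4}. For each x_0, f_y(x_0, y) is a polynomial in y; find its integer roots y ∈ {−4, ..., 4}, then test f_x and f at those candidates.
  x = -4: f_y(-4, y) = 3*y**2 + 10*y - 22; no integer root y with |y| ≤ 4.
  x = -3: f_y(-3, y) = 3*y**2 + 12*y - 7; no integer root y with |y| ≤ 4.
  x = -2: f_y(-2, y) = 3*y**2 + 14*y + 6; no integer root y with |y| ≤ 4.
  x = -1: f_y(-1, y) = 3*y**2 + 16*y + 17; no integer root y with |y| ≤ 4.
  x = 0: f_y(0, y) = 3*y**2 + 18*y + 26; no integer root y with |y| ≤ 4.
  x = 1: f_y(1, y) = 3*y**2 + 20*y + 33; vanishes at y ∈ {-3}. (1, -3): f_x = 0, f = 0 — SINGULAR.
  x = 2: f_y(2, y) = 3*y**2 + 22*y + 38; no integer root y with |y| ≤ 4.
  x = 3: f_y(3, y) = 3*y**2 + 24*y + 41; no integer root y with |y| ≤ 4.
  x = 4: f_y(4, y) = 3*y**2 + 26*y + 42; no integer root y with |y| ≤ 4.
Only singular point on the grid: (1, -3).
Classify: substitute x = 1 + u, y = -3 + v and expand: f = u**3 - u**2*v - u**2 + u*v**2 + v**3 + v**2.
No constant or linear terms (consistent with a singular point). Quadratic part: -u**2 + v**2. Cubic part: u**3 - u**2*v + u*v**2 + v**3.
The quadratic part v**2 - u**2 = (v − u)(v + u) splits into two distinct linear factors, so there are two distinct tangent lines y − -3 = ±(x − 1) — this is a node (ordinary double point).
Classification: node.


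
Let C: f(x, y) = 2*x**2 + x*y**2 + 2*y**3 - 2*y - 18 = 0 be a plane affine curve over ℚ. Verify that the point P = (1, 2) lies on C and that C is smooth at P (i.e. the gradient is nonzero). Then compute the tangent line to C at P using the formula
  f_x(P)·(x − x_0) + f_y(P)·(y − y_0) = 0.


Tangent line at P: 8*x + 26*y - 60 = 0.

Step 1: f(1, 2) = 0, so P lies on C.
Step 2: partial derivatives
  f_x(x, y) = 4*x + y**2, f_y(x, y) = 2*x*y + 6*y**2 - 2.
  f_x(P) = 8, f_y(P) = 26 (gradient nonzero, so P is smooth).
Step 3: tangent line at P: 8·(x − 1) + 26·(y − 2) = 0.
Expanding: 8*x + 26*y - 60 = 0.


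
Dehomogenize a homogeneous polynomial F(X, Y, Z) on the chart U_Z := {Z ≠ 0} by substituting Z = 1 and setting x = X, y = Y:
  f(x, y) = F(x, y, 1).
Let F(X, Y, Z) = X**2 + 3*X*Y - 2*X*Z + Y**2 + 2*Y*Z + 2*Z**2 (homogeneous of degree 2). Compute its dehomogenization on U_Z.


f(x, y) = x**2 + 3*x*y - 2*x + y**2 + 2*y + 2

On U_Z we set Z = 1. Each monomial c·X^i·Y^j·Z^k in F becomes c·x^i·y^j·1^k = c·x^i·y^j.
Substituting Z = 1: F(X, Y, 1) = x**2 + 3*x*y - 2*x + y**2 + 2*y + 2.
Note: deg(f) ≤ deg(F) = 2; strict inequality happens when F is divisible by Z (lost terms).


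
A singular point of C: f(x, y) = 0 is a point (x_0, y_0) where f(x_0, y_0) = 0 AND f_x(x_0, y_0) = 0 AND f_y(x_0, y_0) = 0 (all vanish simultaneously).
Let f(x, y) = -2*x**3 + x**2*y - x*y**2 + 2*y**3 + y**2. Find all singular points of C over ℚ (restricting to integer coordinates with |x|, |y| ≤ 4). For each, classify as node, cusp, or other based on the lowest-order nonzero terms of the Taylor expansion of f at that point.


Singular points: {(0, 0)}; classification: cusp.

Compute partial derivatives:
  f_x = -6*x**2 + 2*x*y - y**2.
  f_y = x**2 - 2*x*y + 6*y**2 + 2*y.
Scan x_0 ∈ {−4, ..., 4}. For each x_0, f_y(x_0, y) is a polynomial in y; find its integer roots y ∈ {−4, ..., 4}, then test f_x and f at those candidates.
  x = -4: f_y(-4, y) = 6*y**2 + 10*y + 16; no integer root y with |y| ≤ 4.
  x = -3: f_y(-3, y) = 6*y**2 + 8*y + 9; no integer root y with |y| ≤ 4.
  x = -2: f_y(-2, y) = 6*y**2 + 6*y + 4; no integer root y with |y| ≤ 4.
  x = -1: f_y(-1, y) = 6*y**2 + 4*y + 1; no integer root y with |y| ≤ 4.
  x = 0: f_y(0, y) = 6*y**2 + 2*y; vanishes at y ∈ {0}. (0, 0): f_x = 0, f = 0 — SINGULAR.
  x = 1: f_y(1, y) = 6*y**2 + 1; no integer root y with |y| ≤ 4.
  x = 2: f_y(2, y) = 6*y**2 - 2*y + 4; no integer root y with |y| ≤ 4.
  x = 3: f_y(3, y) = 6*y**2 - 4*y + 9; no integer root y with |y| ≤ 4.
  x = 4: f_y(4, y) = 6*y**2 - 6*y + 16; no integer root y with |y| ≤ 4.
Only singular point on the grid: (0, 0).
Classify: substitute x = 0 + u, y = 0 + v and expand: f = -2*u**3 + u**2*v - u*v**2 + 2*v**3 + v**2.
No constant or linear terms (consistent with a singular point). Quadratic part: v**2. Cubic part: -2*u**3 + u**2*v - u*v**2 + 2*v**3.
The quadratic part v**2 is a perfect square, so there is a single (double) tangent line v = 0, i.e. y = 0. Restricting the cubic part to that line (v = 0) leaves -2*u**3 ≠ 0, so f is not divisible by v and the branch is v² ≈ 2*u**3 to lowest order — this is a cusp.
Classification: cusp.


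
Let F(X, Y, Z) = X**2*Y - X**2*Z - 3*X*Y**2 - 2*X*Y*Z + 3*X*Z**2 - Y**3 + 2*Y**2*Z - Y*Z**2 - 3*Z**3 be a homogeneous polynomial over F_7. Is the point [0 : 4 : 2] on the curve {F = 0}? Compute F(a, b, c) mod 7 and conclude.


F(0,4,2) ≡ 2 (mod 7); P is NOT on the curve.

Evaluate F(0, 4, 2) term-by-term (mod 7).
  X**2*Y ↦ 1·0·4·1 = 0
  -X**2*Z ↦ -1·0·1·2 = 0
  -3*X*Y**2 ↦ -3·0·16·1 = 0
  -2*X*Y*Z ↦ -2·0·4·2 = 0
  3*X*Z**2 ↦ 3·0·1·4 = 0
  -Y**3 ↦ -1·1·64·1 = -64
  2*Y**2*Z ↦ 2·1·16·2 = 64
  -Y*Z**2 ↦ -1·1·4·4 = -16
  -3*Z**3 ↦ -3·1·1·8 = -24
Sum: F(0, 4, 2) = (0) + (0) + (0) + (0) + (0) + (-64) + (64) + (-16) + (-24) = -40.
Reducing mod 7: -40 ≡ 2 (mod 7).
Since F(a, b, c) ≡ 2 ≠ 0 (mod 7), P does NOT lie on the curve.


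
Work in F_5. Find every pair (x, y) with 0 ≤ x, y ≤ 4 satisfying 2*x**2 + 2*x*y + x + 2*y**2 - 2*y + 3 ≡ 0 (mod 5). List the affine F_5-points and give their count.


Affine F_5-points: {(0, 3), (2, 2), (3, 1), (3, 2), (4, 3), (4, 4)}; count = 6.

For each of the 25 pairs (x, y) ∈ F_5², evaluate f(x, y) mod 5. Record the zeros.
  x = 0: [0↦3, 1↦3, 2↦2, 3↦0, 4↦2]  zeros at y ∈ {3}
  x = 1: [0↦1, 1↦3, 2↦4, 3↦4, 4↦3]  zeros at y ∈ ∅
  x = 2: [0↦3, 1↦2, 2↦0, 3↦2, 4↦3]  zeros at y ∈ {2}
  x = 3: [0↦4, 1↦0, 2↦0, 3↦4, 4↦2]  zeros at y ∈ {1, 2}
  x = 4: [0↦4, 1↦2, 2↦4, 3↦0, 4↦0]  zeros at y ∈ {3, 4}
Collecting zeros: affine points = {(0, 3), (2, 2), (3, 1), (3, 2), (4, 3), (4, 4)}.
Total count |C(F_5)_aff| = 6.


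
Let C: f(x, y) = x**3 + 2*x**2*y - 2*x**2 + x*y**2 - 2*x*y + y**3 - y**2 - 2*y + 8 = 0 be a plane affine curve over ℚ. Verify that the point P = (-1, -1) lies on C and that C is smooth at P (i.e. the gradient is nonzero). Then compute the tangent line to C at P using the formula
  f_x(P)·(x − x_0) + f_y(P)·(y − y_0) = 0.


Tangent line at P: 14*x + 9*y + 23 = 0.

Step 1: f(-1, -1) = 0, so P lies on C.
Step 2: partial derivatives
  f_x(x, y) = 3*x**2 + 4*x*y - 4*x + y**2 - 2*y, f_y(x, y) = 2*x**2 + 2*x*y - 2*x + 3*y**2 - 2*y - 2.
  f_x(P) = 14, f_y(P) = 9 (gradient nonzero, so P is smooth).
Step 3: tangent line at P: 14·(x − -1) + 9·(y − -1) = 0.
Expanding: 14*x + 9*y + 23 = 0.


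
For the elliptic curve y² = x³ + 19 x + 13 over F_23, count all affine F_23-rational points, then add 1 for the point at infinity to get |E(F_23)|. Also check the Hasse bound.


Affine points = {(0, 6), (0, 17), (2, 6), (2, 17), (5, 7), (5, 16), (7, 11), (7, 12), (9, 4), (9, 19), (11, 9), (11, 14), (15, 4), (15, 19), (18, 0), (21, 6), (21, 17), (22, 4), (22, 19)}; affine count = 19; |E(F_23)| = 20.

Discriminant check: Δ ∝ 4a³ + 27b² = 4·19³ + 27·13² = 4·6859 + 27·169 ≡ 6 (mod 23). Nonzero ⇒ E is nonsingular.
For each x ∈ F_23, compute rhs = x³ + 19·x + 13 mod 23, then count y ∈ F_23 with y² ≡ rhs.
  x = 0: rhs = 13, matching y values: 6, 17 (2 points).
  x = 1: rhs = 10, matching y values: none (0 points).
  x = 2: rhs = 13, matching y values: 6, 17 (2 points).
  x = 3: rhs = 5, matching y values: none (0 points).
  x = 4: rhs = 15, matching y values: none (0 points).
  x = 5: rhs = 3, matching y values: 7, 16 (2 points).
  x = 6: rhs = 21, matching y values: none (0 points).
  x = 7: rhs = 6, matching y values: 11, 12 (2 points).
  x = 8: rhs = 10, matching y values: none (0 points).
  x = 9: rhs = 16, matching y values: 4, 19 (2 points).
  x = 10: rhs = 7, matching y values: none (0 points).
  x = 11: rhs = 12, matching y values: 9, 14 (2 points).
  x = 12: rhs = 14, matching y values: none (0 points).
  x = 13: rhs = 19, matching y values: none (0 points).
  x = 14: rhs = 10, matching y values: none (0 points).
  x = 15: rhs = 16, matching y values: 4, 19 (2 points).
  x = 16: rhs = 20, matching y values: none (0 points).
  x = 17: rhs = 5, matching y values: none (0 points).
  x = 18: rhs = 0, matching y values: 0 (1 points).
  x = 19: rhs = 11, matching y values: none (0 points).
  x = 20: rhs = 21, matching y values: none (0 points).
  x = 21: rhs = 13, matching y values: 6, 17 (2 points).
  x = 22: rhs = 16, matching y values: 4, 19 (2 points).
Total affine count: 19.
Full point count |E(F_23)| = 19 + 1 = 20.
Hasse bound: |20 − (23+1)| = |-4| = 4 ≤ 2√23 ≈ 9.5917 ✓.


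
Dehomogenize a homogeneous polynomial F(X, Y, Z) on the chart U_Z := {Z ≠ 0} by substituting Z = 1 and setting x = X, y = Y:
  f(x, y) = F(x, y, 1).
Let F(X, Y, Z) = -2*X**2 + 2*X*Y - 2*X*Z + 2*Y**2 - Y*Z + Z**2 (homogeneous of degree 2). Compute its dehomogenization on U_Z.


f(x, y) = -2*x**2 + 2*x*y - 2*x + 2*y**2 - y + 1

On U_Z we set Z = 1. Each monomial c·X^i·Y^j·Z^k in F becomes c·x^i·y^j·1^k = c·x^i·y^j.
Substituting Z = 1: F(X, Y, 1) = -2*x**2 + 2*x*y - 2*x + 2*y**2 - y + 1.
Note: deg(f) ≤ deg(F) = 2; strict inequality happens when F is divisible by Z (lost terms).


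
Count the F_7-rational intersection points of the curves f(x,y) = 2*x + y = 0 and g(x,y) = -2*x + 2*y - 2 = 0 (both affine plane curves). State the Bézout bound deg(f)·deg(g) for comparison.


Common zeros: {(2, 3)}; count = 1; Bézout bound = 1.

deg(f) = 1, deg(g) = 1, so Bézout bound = 1.
Scan x ∈ F_7. For each x, list the y ∈ F_7 with f(x, y) ≡ 0 and those with g(x, y) ≡ 0 (mod 7); the common zeros in that column are the intersection.
  x = 0: f ≡ 0 at y ∈ {0}; g ≡ 0 at y ∈ {1}; common: ∅.
  x = 1: f ≡ 0 at y ∈ {5}; g ≡ 0 at y ∈ {2}; common: ∅.
  x = 2: f ≡ 0 at y ∈ {3}; g ≡ 0 at y ∈ {3}; common: {3}.
  x = 3: f ≡ 0 at y ∈ {1}; g ≡ 0 at y ∈ {4}; common: ∅.
  x = 4: f ≡ 0 at y ∈ {6}; g ≡ 0 at y ∈ {5}; common: ∅.
  x = 5: f ≡ 0 at y ∈ {4}; g ≡ 0 at y ∈ {6}; common: ∅.
  x = 6: f ≡ 0 at y ∈ {2}; g ≡ 0 at y ∈ {0}; common: ∅.
Collecting: common zeros = {(2, 3)}, so the count is 1.
Comparison with the Bézout bound: 1 ≤ 1 = deg(f)·deg(g), as expected for curves with no common component (the bound is attained).


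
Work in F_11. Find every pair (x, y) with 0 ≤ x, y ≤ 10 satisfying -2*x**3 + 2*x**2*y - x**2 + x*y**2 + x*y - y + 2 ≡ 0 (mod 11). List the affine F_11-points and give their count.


Affine F_11-points: {(0, 2), (2, 5), (2, 7), (5, 3), (5, 6), (7, 6), (7, 9), (8, 4), (8, 8), (9, 3), (9, 5), (10, 5), (10, 6)}; count = 13.

For each of the 121 pairs (x, y) ∈ F_11², evaluate f(x, y) mod 11. Record the zeros.
  x = 0: [0↦2, 1↦1, 2↦0, 3↦10, 4↦9, 5↦8, 6↦7, 7↦6, 8↦5, 9↦4, 10↦3]  zeros at y ∈ {2}
  x = 1: [0↦10, 1↦2, 2↦7, 3↦3, 4↦1, 5↦1, 6↦3, 7↦7, 8↦2, 9↦10, 10↦9]  zeros at y ∈ ∅
  x = 2: [0↦4, 1↦4, 2↦8, 3↦5, 4↦6, 5↦0, 6↦9, 7↦0, 8↦6, 9↦5, 10↦8]  zeros at y ∈ {5, 7}
  x = 3: [0↦5, 1↦6, 2↦2, 3↦4, 4↦1, 5↦4, 6↦2, 7↦6, 8↦5, 9↦10, 10↦10]  zeros at y ∈ ∅
  x = 4: [0↦1, 1↦7, 2↦10, 3↦10, 4↦7, 5↦1, 6↦3, 7↦2, 8↦9, 9↦2, 10↦3]  zeros at y ∈ ∅
  x = 5: [0↦2, 1↦6, 2↦9, 3↦0, 4↦1, 5↦1, 6↦0, 7↦9, 8↦6, 9↦2, 10↦8]  zeros at y ∈ {3, 6}
  x = 6: [0↦7, 1↦2, 2↦9, 3↦6, 4↦4, 5↦3, 6↦3, 7↦4, 8↦6, 9↦9, 10↦2]  zeros at y ∈ ∅
  x = 7: [0↦4, 1↦5, 2↦9, 3↦5, 4↦4, 5↦6, 6↦0, 7↦8, 8↦8, 9↦0, 10↦6]  zeros at y ∈ {6, 9}
  x = 8: [0↦3, 1↦3, 2↦8, 3↦7, 4↦0, 5↦9, 6↦1, 7↦9, 8↦0, 9↦7, 10↦8]  zeros at y ∈ {4, 8}
  x = 9: [0↦3, 1↦6, 2↦5, 3↦0, 4↦2, 5↦0, 6↦5, 7↦6, 8↦3, 9↦7, 10↦7]  zeros at y ∈ {3, 5}
  x = 10: [0↦3, 1↦2, 2↦10, 3↦5, 4↦9, 5↦0, 6↦0, 7↦9, 8↦5, 9↦10, 10↦2]  zeros at y ∈ {5, 6}
Collecting zeros: affine points = {(0, 2), (2, 5), (2, 7), (5, 3), (5, 6), (7, 6), (7, 9), (8, 4), (8, 8), (9, 3), (9, 5), (10, 5), (10, 6)}.
Total count |C(F_11)_aff| = 13.


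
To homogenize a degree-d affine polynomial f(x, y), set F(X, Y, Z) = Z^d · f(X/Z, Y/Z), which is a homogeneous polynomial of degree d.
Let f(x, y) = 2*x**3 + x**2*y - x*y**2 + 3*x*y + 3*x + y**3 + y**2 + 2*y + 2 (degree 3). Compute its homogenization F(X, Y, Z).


F(X, Y, Z) = 2*X**3 + X**2*Y - X*Y**2 + 3*X*Y*Z + 3*X*Z**2 + Y**3 + Y**2*Z + 2*Y*Z**2 + 2*Z**3

deg(f) = 3.
Substitute x = X/Z, y = Y/Z into f, then multiply by Z^3.
  monomial 2·x^3·y^0 ↦ 2·X^3·Y^0·Z^0.
  monomial 1·x^2·y^1 ↦ 1·X^2·Y^1·Z^0.
  monomial -1·x^1·y^2 ↦ -1·X^1·Y^2·Z^0.
  monomial 3·x^1·y^1 ↦ 3·X^1·Y^1·Z^1.
  monomial 3·x^1·y^0 ↦ 3·X^1·Y^0·Z^2.
  monomial 1·x^0·y^3 ↦ 1·X^0·Y^3·Z^0.
  monomial 1·x^0·y^2 ↦ 1·X^0·Y^2·Z^1.
  monomial 2·x^0·y^1 ↦ 2·X^0·Y^1·Z^2.
  monomial 2·x^0·y^0 ↦ 2·X^0·Y^0·Z^3.
Collecting: F(X, Y, Z) = 2*X**3 + X**2*Y - X*Y**2 + 3*X*Y*Z + 3*X*Z**2 + Y**3 + Y**2*Z + 2*Y*Z**2 + 2*Z**3.


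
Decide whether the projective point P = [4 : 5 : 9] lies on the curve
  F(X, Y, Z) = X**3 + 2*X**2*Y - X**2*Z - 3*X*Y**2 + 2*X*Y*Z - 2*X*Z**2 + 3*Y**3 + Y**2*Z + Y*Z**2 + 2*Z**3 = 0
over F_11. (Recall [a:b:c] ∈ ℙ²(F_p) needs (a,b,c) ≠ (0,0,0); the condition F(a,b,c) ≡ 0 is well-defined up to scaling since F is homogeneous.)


F(4,5,9) ≡ 8 (mod 11); P is NOT on the curve.

Evaluate F(4, 5, 9) term-by-term (mod 11).
  X**3 ↦ 1·64·1·1 = 64
  2*X**2*Y ↦ 2·16·5·1 = 160
  -X**2*Z ↦ -1·16·1·9 = -144
  -3*X*Y**2 ↦ -3·4·25·1 = -300
  2*X*Y*Z ↦ 2·4·5·9 = 360
  -2*X*Z**2 ↦ -2·4·1·81 = -648
  3*Y**3 ↦ 3·1·125·1 = 375
  Y**2*Z ↦ 1·1·25·9 = 225
  Y*Z**2 ↦ 1·1·5·81 = 405
  2*Z**3 ↦ 2·1·1·729 = 1458
Sum: F(4, 5, 9) = (64) + (160) + (-144) + (-300) + (360) + (-648) + (375) + (225) + (405) + (1458) = 1955.
Reducing mod 11: 1955 ≡ 8 (mod 11).
Since F(a, b, c) ≡ 8 ≠ 0 (mod 11), P does NOT lie on the curve.


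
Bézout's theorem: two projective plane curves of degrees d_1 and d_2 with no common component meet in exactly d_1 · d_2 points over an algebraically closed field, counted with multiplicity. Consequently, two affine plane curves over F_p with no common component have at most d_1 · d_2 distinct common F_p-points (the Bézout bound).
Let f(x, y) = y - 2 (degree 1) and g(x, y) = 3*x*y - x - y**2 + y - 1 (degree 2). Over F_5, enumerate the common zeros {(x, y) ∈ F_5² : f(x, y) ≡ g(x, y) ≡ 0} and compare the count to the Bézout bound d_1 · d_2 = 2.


Common zeros: ∅; count = 0; Bézout bound = 2.

deg(f) = 1, deg(g) = 2, so Bézout bound = 2.
Scan x ∈ F_5. For each x, list the y ∈ F_5 with f(x, y) ≡ 0 and those with g(x, y) ≡ 0 (mod 5); the common zeros in that column are the intersection.
  x = 0: f ≡ 0 at y ∈ {2}; g ≡ 0 at y ∈ ∅; common: ∅.
  x = 1: f ≡ 0 at y ∈ {2}; g ≡ 0 at y ∈ ∅; common: ∅.
  x = 2: f ≡ 0 at y ∈ {2}; g ≡ 0 at y ∈ ∅; common: ∅.
  x = 3: f ≡ 0 at y ∈ {2}; g ≡ 0 at y ∈ {1, 4}; common: ∅.
  x = 4: f ≡ 0 at y ∈ {2}; g ≡ 0 at y ∈ {0, 3}; common: ∅.
Collecting: common zeros = ∅, so the count is 0.
Comparison with the Bézout bound: 0 ≤ 2 = deg(f)·deg(g), as expected for curves with no common component (the affine F_5-count falls short of the bound because intersections may lie at infinity, over extension fields, or carry multiplicity).


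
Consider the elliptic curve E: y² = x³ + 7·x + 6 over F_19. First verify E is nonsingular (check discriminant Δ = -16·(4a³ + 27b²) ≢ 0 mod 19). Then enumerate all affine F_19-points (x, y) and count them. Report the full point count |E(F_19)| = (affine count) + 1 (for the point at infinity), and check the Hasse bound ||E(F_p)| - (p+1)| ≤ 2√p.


Affine points = {(0, 5), (0, 14), (2, 3), (2, 16), (3, 4), (3, 15), (6, 6), (6, 13), (8, 2), (8, 17), (9, 0), (14, 6), (14, 13), (15, 3), (15, 16), (18, 6), (18, 13)}; affine count = 17; |E(F_19)| = 18.

Discriminant check: Δ ∝ 4a³ + 27b² = 4·7³ + 27·6² = 4·343 + 27·36 ≡ 7 (mod 19). Nonzero ⇒ E is nonsingular.
For each x ∈ F_19, compute rhs = x³ + 7·x + 6 mod 19, then count y ∈ F_19 with y² ≡ rhs.
  x = 0: rhs = 6, matching y values: 5, 14 (2 points).
  x = 1: rhs = 14, matching y values: none (0 points).
  x = 2: rhs = 9, matching y values: 3, 16 (2 points).
  x = 3: rhs = 16, matching y values: 4, 15 (2 points).
  x = 4: rhs = 3, matching y values: none (0 points).
  x = 5: rhs = 14, matching y values: none (0 points).
  x = 6: rhs = 17, matching y values: 6, 13 (2 points).
  x = 7: rhs = 18, matching y values: none (0 points).
  x = 8: rhs = 4, matching y values: 2, 17 (2 points).
  x = 9: rhs = 0, matching y values: 0 (1 points).
  x = 10: rhs = 12, matching y values: none (0 points).
  x = 11: rhs = 8, matching y values: none (0 points).
  x = 12: rhs = 13, matching y values: none (0 points).
  x = 13: rhs = 14, matching y values: none (0 points).
  x = 14: rhs = 17, matching y values: 6, 13 (2 points).
  x = 15: rhs = 9, matching y values: 3, 16 (2 points).
  x = 16: rhs = 15, matching y values: none (0 points).
  x = 17: rhs = 3, matching y values: none (0 points).
  x = 18: rhs = 17, matching y values: 6, 13 (2 points).
Total affine count: 17.
Full point count |E(F_19)| = 17 + 1 = 18.
Hasse bound: |18 − (19+1)| = |-2| = 2 ≤ 2√19 ≈ 8.7178 ✓.


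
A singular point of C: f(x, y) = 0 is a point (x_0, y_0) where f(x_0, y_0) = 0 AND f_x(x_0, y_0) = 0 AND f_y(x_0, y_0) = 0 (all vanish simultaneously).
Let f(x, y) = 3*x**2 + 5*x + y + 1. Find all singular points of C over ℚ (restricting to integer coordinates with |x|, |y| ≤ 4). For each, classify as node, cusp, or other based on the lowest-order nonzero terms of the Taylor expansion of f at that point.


No singular points in the scanned grid; C is smooth there.

Compute partial derivatives:
  f_x = 6*x + 5.
  f_y = 1.
f_y = 1 is a nonzero constant, so f_y never vanishes: no point (x, y) can satisfy f = f_x = f_y = 0. In particular no (x, y) ∈ {−4, ..., 4}² is singular; the curve is smooth.


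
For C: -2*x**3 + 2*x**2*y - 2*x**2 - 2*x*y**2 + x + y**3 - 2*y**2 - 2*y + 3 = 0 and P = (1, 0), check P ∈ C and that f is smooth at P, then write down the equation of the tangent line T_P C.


Tangent line at P: 9 - 9*x = 0.

Step 1: f(1, 0) = 0, so P lies on C.
Step 2: partial derivatives
  f_x(x, y) = -6*x**2 + 4*x*y - 4*x - 2*y**2 + 1, f_y(x, y) = 2*x**2 - 4*x*y + 3*y**2 - 4*y - 2.
  f_x(P) = -9, f_y(P) = 0 (gradient nonzero, so P is smooth).
Step 3: tangent line at P: -9·(x − 1) + 0·(y − 0) = 0.
Expanding: 9 - 9*x = 0.


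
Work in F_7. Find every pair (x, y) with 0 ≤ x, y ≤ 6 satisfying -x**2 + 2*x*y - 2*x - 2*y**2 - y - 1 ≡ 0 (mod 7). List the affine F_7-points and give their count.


Affine F_7-points: {(0, 5), (1, 5), (1, 6), (2, 6), (3, 2), (3, 4), (6, 0), (6, 2)}; count = 8.

For each of the 49 pairs (x, y) ∈ F_7², evaluate f(x, y) mod 7. Record the zeros.
  x = 0: [0↦6, 1↦3, 2↦3, 3↦6, 4↦5, 5↦0, 6↦5]  zeros at y ∈ {5}
  x = 1: [0↦3, 1↦2, 2↦4, 3↦2, 4↦3, 5↦0, 6↦0]  zeros at y ∈ {5, 6}
  x = 2: [0↦5, 1↦6, 2↦3, 3↦3, 4↦6, 5↦5, 6↦0]  zeros at y ∈ {6}
  x = 3: [0↦5, 1↦1, 2↦0, 3↦2, 4↦0, 5↦1, 6↦5]  zeros at y ∈ {2, 4}
  x = 4: [0↦3, 1↦1, 2↦2, 3↦6, 4↦6, 5↦2, 6↦1]  zeros at y ∈ ∅
  x = 5: [0↦6, 1↦6, 2↦2, 3↦1, 4↦3, 5↦1, 6↦2]  zeros at y ∈ ∅
  x = 6: [0↦0, 1↦2, 2↦0, 3↦1, 4↦5, 5↦5, 6↦1]  zeros at y ∈ {0, 2}
Collecting zeros: affine points = {(0, 5), (1, 5), (1, 6), (2, 6), (3, 2), (3, 4), (6, 0), (6, 2)}.
Total count |C(F_7)_aff| = 8.


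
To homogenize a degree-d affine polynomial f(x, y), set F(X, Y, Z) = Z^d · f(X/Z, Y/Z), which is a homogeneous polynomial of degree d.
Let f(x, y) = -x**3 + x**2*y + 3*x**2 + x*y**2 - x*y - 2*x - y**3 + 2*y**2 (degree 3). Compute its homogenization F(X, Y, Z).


F(X, Y, Z) = -X**3 + X**2*Y + 3*X**2*Z + X*Y**2 - X*Y*Z - 2*X*Z**2 - Y**3 + 2*Y**2*Z

deg(f) = 3.
Substitute x = X/Z, y = Y/Z into f, then multiply by Z^3.
  monomial -1·x^3·y^0 ↦ -1·X^3·Y^0·Z^0.
  monomial 1·x^2·y^1 ↦ 1·X^2·Y^1·Z^0.
  monomial 3·x^2·y^0 ↦ 3·X^2·Y^0·Z^1.
  monomial 1·x^1·y^2 ↦ 1·X^1·Y^2·Z^0.
  monomial -1·x^1·y^1 ↦ -1·X^1·Y^1·Z^1.
  monomial -2·x^1·y^0 ↦ -2·X^1·Y^0·Z^2.
  monomial -1·x^0·y^3 ↦ -1·X^0·Y^3·Z^0.
  monomial 2·x^0·y^2 ↦ 2·X^0·Y^2·Z^1.
Collecting: F(X, Y, Z) = -X**3 + X**2*Y + 3*X**2*Z + X*Y**2 - X*Y*Z - 2*X*Z**2 - Y**3 + 2*Y**2*Z.


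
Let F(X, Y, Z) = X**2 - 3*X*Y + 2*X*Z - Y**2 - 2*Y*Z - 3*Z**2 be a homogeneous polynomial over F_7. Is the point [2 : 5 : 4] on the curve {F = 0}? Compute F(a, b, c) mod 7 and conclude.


F(2,5,4) ≡ 3 (mod 7); P is NOT on the curve.

Evaluate F(2, 5, 4) term-by-term (mod 7).
  X**2 ↦ 1·4·1·1 = 4
  -3*X*Y ↦ -3·2·5·1 = -30
  2*X*Z ↦ 2·2·1·4 = 16
  -Y**2 ↦ -1·1·25·1 = -25
  -2*Y*Z ↦ -2·1·5·4 = -40
  -3*Z**2 ↦ -3·1·1·16 = -48
Sum: F(2, 5, 4) = (4) + (-30) + (16) + (-25) + (-40) + (-48) = -123.
Reducing mod 7: -123 ≡ 3 (mod 7).
Since F(a, b, c) ≡ 3 ≠ 0 (mod 7), P does NOT lie on the curve.


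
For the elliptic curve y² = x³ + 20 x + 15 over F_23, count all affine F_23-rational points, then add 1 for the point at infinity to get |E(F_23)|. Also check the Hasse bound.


Affine points = {(1, 6), (1, 17), (6, 11), (6, 12), (9, 2), (9, 21), (11, 5), (11, 18), (14, 7), (14, 16), (17, 1), (17, 22), (19, 3), (19, 20), (21, 6), (21, 17)}; affine count = 16; |E(F_23)| = 17.

Discriminant check: Δ ∝ 4a³ + 27b² = 4·20³ + 27·15² = 4·8000 + 27·225 ≡ 10 (mod 23). Nonzero ⇒ E is nonsingular.
For each x ∈ F_23, compute rhs = x³ + 20·x + 15 mod 23, then count y ∈ F_23 with y² ≡ rhs.
  x = 0: rhs = 15, matching y values: none (0 points).
  x = 1: rhs = 13, matching y values: 6, 17 (2 points).
  x = 2: rhs = 17, matching y values: none (0 points).
  x = 3: rhs = 10, matching y values: none (0 points).
  x = 4: rhs = 21, matching y values: none (0 points).
  x = 5: rhs = 10, matching y values: none (0 points).
  x = 6: rhs = 6, matching y values: 11, 12 (2 points).
  x = 7: rhs = 15, matching y values: none (0 points).
  x = 8: rhs = 20, matching y values: none (0 points).
  x = 9: rhs = 4, matching y values: 2, 21 (2 points).
  x = 10: rhs = 19, matching y values: none (0 points).
  x = 11: rhs = 2, matching y values: 5, 18 (2 points).
  x = 12: rhs = 5, matching y values: none (0 points).
  x = 13: rhs = 11, matching y values: none (0 points).
  x = 14: rhs = 3, matching y values: 7, 16 (2 points).
  x = 15: rhs = 10, matching y values: none (0 points).
  x = 16: rhs = 15, matching y values: none (0 points).
  x = 17: rhs = 1, matching y values: 1, 22 (2 points).
  x = 18: rhs = 20, matching y values: none (0 points).
  x = 19: rhs = 9, matching y values: 3, 20 (2 points).
  x = 20: rhs = 20, matching y values: none (0 points).
  x = 21: rhs = 13, matching y values: 6, 17 (2 points).
  x = 22: rhs = 17, matching y values: none (0 points).
Total affine count: 16.
Full point count |E(F_23)| = 16 + 1 = 17.
Hasse bound: |17 − (23+1)| = |-7| = 7 ≤ 2√23 ≈ 9.5917 ✓.


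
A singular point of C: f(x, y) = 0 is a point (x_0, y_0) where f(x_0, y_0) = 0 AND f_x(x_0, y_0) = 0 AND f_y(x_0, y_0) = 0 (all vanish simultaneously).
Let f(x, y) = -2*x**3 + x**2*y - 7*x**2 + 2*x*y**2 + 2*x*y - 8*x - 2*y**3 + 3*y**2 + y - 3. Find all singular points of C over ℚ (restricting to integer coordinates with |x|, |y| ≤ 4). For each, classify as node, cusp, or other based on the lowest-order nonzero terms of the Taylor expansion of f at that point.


Singular points: {(-1, 0)}; classification: node.

Compute partial derivatives:
  f_x = -6*x**2 + 2*x*y - 14*x + 2*y**2 + 2*y - 8.
  f_y = x**2 + 4*x*y + 2*x - 6*y**2 + 6*y + 1.
Scan x_0 ∈ {−4, ..., 4}. For each x_0, f_y(x_0, y) is a polynomial in y; find its integer roots y ∈ {−4, ..., 4}, then test f_x and f at those candidates.
  x = -4: f_y(-4, y) = -6*y**2 - 10*y + 9; no integer root y with |y| ≤ 4.
  x = -3: f_y(-3, y) = -6*y**2 - 6*y + 4; no integer root y with |y| ≤ 4.
  x = -2: f_y(-2, y) = -6*y**2 - 2*y + 1; no integer root y with |y| ≤ 4.
  x = -1: f_y(-1, y) = -6*y**2 + 2*y; vanishes at y ∈ {0}. (-1, 0): f_x = 0, f = 0 — SINGULAR.
  x = 0: f_y(0, y) = -6*y**2 + 6*y + 1; no integer root y with |y| ≤ 4.
  x = 1: f_y(1, y) = -6*y**2 + 10*y + 4; vanishes at y ∈ {2}. (1, 2): f_x = -12 ≠ 0.
  x = 2: f_y(2, y) = -6*y**2 + 14*y + 9; no integer root y with |y| ≤ 4.
  x = 3: f_y(3, y) = -6*y**2 + 18*y + 16; no integer root y with |y| ≤ 4.
  x = 4: f_y(4, y) = -6*y**2 + 22*y + 25; no integer root y with |y| ≤ 4.
Only singular point on the grid: (-1, 0).
Classify: substitute x = -1 + u, y = 0 + v and expand: f = -2*u**3 + u**2*v - u**2 + 2*u*v**2 - 2*v**3 + v**2.
No constant or linear terms (consistent with a singular point). Quadratic part: -u**2 + v**2. Cubic part: -2*u**3 + u**2*v + 2*u*v**2 - 2*v**3.
The quadratic part v**2 - u**2 = (v − u)(v + u) splits into two distinct linear factors, so there are two distinct tangent lines y − 0 = ±(x − -1) — this is a node (ordinary double point).
Classification: node.


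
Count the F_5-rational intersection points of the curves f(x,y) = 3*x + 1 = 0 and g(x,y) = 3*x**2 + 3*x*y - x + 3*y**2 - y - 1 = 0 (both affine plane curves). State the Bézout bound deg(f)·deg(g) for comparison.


Common zeros: ∅; count = 0; Bézout bound = 2.

deg(f) = 1, deg(g) = 2, so Bézout bound = 2.
Scan x ∈ F_5. For each x, list the y ∈ F_5 with f(x, y) ≡ 0 and those with g(x, y) ≡ 0 (mod 5); the common zeros in that column are the intersection.
  x = 0: f ≡ 0 at y ∈ ∅; g ≡ 0 at y ∈ ∅; common: ∅.
  x = 1: f ≡ 0 at y ∈ ∅; g ≡ 0 at y ∈ ∅; common: ∅.
  x = 2: f ≡ 0 at y ∈ ∅; g ≡ 0 at y ∈ ∅; common: ∅.
  x = 3: f ≡ 0 at y ∈ {0, 1, 2, 3, 4}; g ≡ 0 at y ∈ ∅; common: ∅.
  x = 4: f ≡ 0 at y ∈ ∅; g ≡ 0 at y ∈ {4}; common: ∅.
Collecting: common zeros = ∅, so the count is 0.
Comparison with the Bézout bound: 0 ≤ 2 = deg(f)·deg(g), as expected for curves with no common component (the affine F_5-count falls short of the bound because intersections may lie at infinity, over extension fields, or carry multiplicity).


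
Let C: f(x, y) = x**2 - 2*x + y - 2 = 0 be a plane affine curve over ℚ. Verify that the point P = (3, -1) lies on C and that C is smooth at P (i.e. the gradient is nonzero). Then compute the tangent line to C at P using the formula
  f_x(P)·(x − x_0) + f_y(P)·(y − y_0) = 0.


Tangent line at P: 4*x + y - 11 = 0.

Step 1: f(3, -1) = 0, so P lies on C.
Step 2: partial derivatives
  f_x(x, y) = 2*x - 2, f_y(x, y) = 1.
  f_x(P) = 4, f_y(P) = 1 (gradient nonzero, so P is smooth).
Step 3: tangent line at P: 4·(x − 3) + 1·(y − -1) = 0.
Expanding: 4*x + y - 11 = 0.
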